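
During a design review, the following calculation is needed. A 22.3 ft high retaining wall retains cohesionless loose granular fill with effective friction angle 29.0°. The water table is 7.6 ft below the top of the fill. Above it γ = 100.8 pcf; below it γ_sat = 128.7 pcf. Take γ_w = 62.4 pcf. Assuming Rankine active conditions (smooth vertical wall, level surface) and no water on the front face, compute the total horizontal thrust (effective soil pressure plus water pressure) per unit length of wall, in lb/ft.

14100 lb/ft

K_a = tan²(45° − φ/2) = 0.3470.
γ' = 128.7 − 62.4 = 66.30 pcf. Depth below WT = 14.7 ft.
σ'_h at WT = K_a γ d_w = 265.8 psf; at base = 265.8 + K_a γ' × 14.7 = 604.0 psf.
P₁ (0–7.6 ft) = ½×265.8×7.6 = 1010. P₂ (7.6–22.3 ft) = ½(265.8+604.0)×14.7 = 6393.
P_w = ½ γ_w h₂² = 0.5×62.4×14.7² = 6742. Total = 1010+6393+6742 = 14140 lb/ft.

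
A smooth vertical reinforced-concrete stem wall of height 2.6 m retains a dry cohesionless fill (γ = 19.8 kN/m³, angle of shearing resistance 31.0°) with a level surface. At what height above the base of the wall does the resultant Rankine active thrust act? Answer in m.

0.867 m

K_a = 0.3201.
The pressure distribution is triangular, so the resultant acts at H/3 above the base = 2.6/3 = 0.8667 m.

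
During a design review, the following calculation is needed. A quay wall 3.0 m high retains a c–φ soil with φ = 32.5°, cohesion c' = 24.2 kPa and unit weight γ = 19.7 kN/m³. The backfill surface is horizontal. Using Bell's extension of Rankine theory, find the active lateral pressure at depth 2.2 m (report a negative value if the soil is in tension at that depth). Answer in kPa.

K_a = (1 − sin φ)/(1 + sin φ) = 0.3010.
σ_a = K_a γ z − 2c√K_a = 0.3010×19.7×2.2 − 2×24.2×0.5486 = -13.51 kPa.

-13.5 kPa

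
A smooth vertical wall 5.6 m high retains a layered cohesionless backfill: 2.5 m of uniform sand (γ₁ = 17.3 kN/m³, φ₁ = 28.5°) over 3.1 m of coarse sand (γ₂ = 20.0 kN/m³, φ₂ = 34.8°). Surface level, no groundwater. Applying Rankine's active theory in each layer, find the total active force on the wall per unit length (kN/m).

K_a1 = tan²(45°−28.5°/2) = 0.3540; K_a2 = tan²(45°−34.8°/2) = 0.2733.
Layer 1: σ at base = K_a1 γ₁ h₁ = 15.31 kPa; P₁ = ½×15.31×2.5 = 19.14.
Layer 2: σ_v at top = γ₁h₁ = 43.25; σ_h top = K_a2×43.25 = 11.82; σ_h base = K_a2×(43.25+20.0×3.1) = 28.77.
P₂ = ½(11.82+28.77)×3.1 = 62.91. Total P_a = 19.14+62.91 = 82.04 kN/m.

82.0 kN/m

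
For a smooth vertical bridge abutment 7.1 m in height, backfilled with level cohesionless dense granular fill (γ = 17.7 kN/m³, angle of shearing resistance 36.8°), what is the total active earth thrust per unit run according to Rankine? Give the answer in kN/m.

K_a = tan²(45° − φ/2) = 0.2508.
P_a = ½ K_a γ H² = 0.5 × 0.2508 × 17.7 × 7.1² = 111.9 kN/m.

112 kN/m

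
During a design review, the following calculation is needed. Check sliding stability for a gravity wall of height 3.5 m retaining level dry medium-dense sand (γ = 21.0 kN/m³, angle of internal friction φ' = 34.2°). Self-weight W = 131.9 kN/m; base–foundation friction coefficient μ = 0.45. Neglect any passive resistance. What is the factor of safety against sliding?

1.65

K_a = tan²(45° − 34.2°/2) = 0.2803.
P_a = ½K_aγH² = 0.5×0.2803×21.0×3.5² = 36.06 kN/m, acting at H/3 = 1.167 m above the base.
FS_sliding = μW / P_a = 0.45×131.9 / 36.06 = 1.646.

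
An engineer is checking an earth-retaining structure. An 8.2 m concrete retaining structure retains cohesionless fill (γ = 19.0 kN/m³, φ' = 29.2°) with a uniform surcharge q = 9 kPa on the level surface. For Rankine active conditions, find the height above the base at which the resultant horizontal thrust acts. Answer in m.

2.87 m

K_a = 0.3442.
Triangular part P₁ = ½K_aγH² = 219.9 at H/3 = 2.733 m; rectangular part P₂ = K_a q H = 25.40 at H/2 = 4.100 m.
ȳ = (P₁·2.733 + P₂·4.100)/(P₁+P₂) = 2.875 m.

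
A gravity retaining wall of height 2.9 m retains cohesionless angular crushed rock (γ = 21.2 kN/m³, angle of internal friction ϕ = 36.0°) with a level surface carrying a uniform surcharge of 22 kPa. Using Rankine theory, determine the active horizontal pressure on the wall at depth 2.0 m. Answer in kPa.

K_a = (1 − sin φ)/(1 + sin φ) = 0.2596.
σ_v = γz + q = 21.2 × 2.0 + 22 = 64.40 kPa.
σ_h = K_a σ_v = 0.2596 × 64.40 = 16.72 kPa.

16.7 kPa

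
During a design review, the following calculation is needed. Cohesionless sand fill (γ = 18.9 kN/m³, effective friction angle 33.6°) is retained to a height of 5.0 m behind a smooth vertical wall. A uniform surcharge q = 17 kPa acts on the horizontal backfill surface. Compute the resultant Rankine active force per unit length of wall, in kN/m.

92.4 kN/m

K_a = tan²(45° − φ/2) = 0.2875.
Soil triangle: ½ K_a γ H² = 0.5×0.2875×18.9×5.0² = 67.92 kN/m.
Surcharge rectangle: K_a q H = 0.2875×17×5.0 = 24.44 kN/m.
Total = 67.92 + 24.44 = 92.36 kN/m.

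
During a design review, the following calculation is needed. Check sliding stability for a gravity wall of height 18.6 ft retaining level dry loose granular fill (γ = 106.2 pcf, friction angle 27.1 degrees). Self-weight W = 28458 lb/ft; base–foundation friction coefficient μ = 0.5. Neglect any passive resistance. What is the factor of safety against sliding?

2.07

K_a = tan²(45° − 27.1°/2) = 0.3741.
P_a = ½K_aγH² = 0.5×0.3741×106.2×18.6² = 6872 lb/ft, acting at H/3 = 6.200 ft above the base.
FS_sliding = μW / P_a = 0.5×28458 / 6872 = 2.071.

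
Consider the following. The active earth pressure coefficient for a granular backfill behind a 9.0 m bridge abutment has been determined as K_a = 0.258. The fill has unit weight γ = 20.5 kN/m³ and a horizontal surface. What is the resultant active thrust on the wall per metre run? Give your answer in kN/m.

P = ½ K_a γ H² = 0.5 × 0.258 × 20.5 × 9.0² = 214.2 kN/m.

214 kN/m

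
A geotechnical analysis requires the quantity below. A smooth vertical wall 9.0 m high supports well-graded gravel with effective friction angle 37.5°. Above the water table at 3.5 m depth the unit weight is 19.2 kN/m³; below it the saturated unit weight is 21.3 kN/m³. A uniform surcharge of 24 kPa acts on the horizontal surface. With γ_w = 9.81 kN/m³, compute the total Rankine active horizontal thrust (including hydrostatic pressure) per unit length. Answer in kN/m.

K_a = tan²(45° − φ/2) = 0.2432.
γ' = 21.3 − 9.81 = 11.49 kN/m³. h₂ = H − d_w = 5.5 m.
σ'_h: at surface K_a·q = 5.837; at WT K_a(q+γd_w) = 22.18; at base K_a(q+γd_w+γ'h₂) = 37.55 kPa.
P₁ = ½(5.837+22.18)×3.5 = 49.03; P₂ = ½(22.18+37.55)×5.5 = 164.2; P_w = ½γ_w h₂² = 148.4.
Total = 49.03+164.2+148.4 = 361.7 kN/m.

362 kN/m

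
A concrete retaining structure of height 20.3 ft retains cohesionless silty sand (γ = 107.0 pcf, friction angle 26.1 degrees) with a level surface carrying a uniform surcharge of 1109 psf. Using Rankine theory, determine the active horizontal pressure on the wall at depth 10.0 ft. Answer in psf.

848 psf

K_a = (1 − sin φ)/(1 + sin φ) = 0.3889.
σ_v = γz + q = 107.0 × 10.0 + 1109 = 2179 psf.
σ_h = K_a σ_v = 0.3889 × 2179 = 847.5 psf.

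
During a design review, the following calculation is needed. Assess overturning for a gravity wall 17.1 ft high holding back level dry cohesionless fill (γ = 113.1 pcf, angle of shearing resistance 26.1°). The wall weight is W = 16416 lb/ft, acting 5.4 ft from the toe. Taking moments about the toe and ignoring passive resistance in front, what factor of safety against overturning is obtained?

K_a = tan²(45° − 26.1°/2) = 0.3889.
P_a = ½K_aγH² = 0.5×0.3889×113.1×17.1² = 6432 lb/ft, acting at H/3 = 5.700 ft above the base.
Overturning moment M_o = P_a × H/3 = 6432 × 5.700 = 36660.
Resisting moment M_r = W × 5.4 = 16416 × 5.4 = 88650.
FS_overturning = M_r/M_o = 88650/36660 = 2.418.

2.42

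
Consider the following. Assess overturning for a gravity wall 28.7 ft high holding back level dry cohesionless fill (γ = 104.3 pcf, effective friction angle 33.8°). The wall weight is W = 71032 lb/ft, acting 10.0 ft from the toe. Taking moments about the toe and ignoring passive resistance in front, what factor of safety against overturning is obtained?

6.06

K_a = tan²(45° − 33.8°/2) = 0.2851.
P_a = ½K_aγH² = 0.5×0.2851×104.3×28.7² = 12250 lb/ft, acting at H/3 = 9.567 ft above the base.
Overturning moment M_o = P_a × H/3 = 12250 × 9.567 = 117200.
Resisting moment M_r = W × 10.0 = 71032 × 10.0 = 710300.
FS_overturning = M_r/M_o = 710300/117200 = 6.063.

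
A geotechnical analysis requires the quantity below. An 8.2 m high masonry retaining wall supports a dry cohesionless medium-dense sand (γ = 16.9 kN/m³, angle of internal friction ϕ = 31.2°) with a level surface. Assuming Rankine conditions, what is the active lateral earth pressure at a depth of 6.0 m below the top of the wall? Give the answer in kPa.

K_a = (1 − sin φ)/(1 + sin φ) = 0.3175.
σ_h = K_a γ z = 0.3175 × 16.9 × 6.0 = 32.19 kPa.

32.2 kPa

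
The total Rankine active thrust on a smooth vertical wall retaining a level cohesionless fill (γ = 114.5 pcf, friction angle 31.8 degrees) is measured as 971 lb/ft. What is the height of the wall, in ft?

K_a = 0.3098. P_a = ½ K_a γ H² ⇒ H = √(2P_a/(K_a γ)).
H = √(2×971/(0.3098×114.5)) = 7.399 ft.

7.40 ft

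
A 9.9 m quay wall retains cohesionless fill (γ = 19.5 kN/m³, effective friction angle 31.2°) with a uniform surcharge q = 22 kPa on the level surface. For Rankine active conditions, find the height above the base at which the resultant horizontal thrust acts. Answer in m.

3.61 m

K_a = 0.3175.
Triangular part P₁ = ½K_aγH² = 303.4 at H/3 = 3.300 m; rectangular part P₂ = K_a q H = 69.15 at H/2 = 4.950 m.
ȳ = (P₁·3.300 + P₂·4.950)/(P₁+P₂) = 3.606 m.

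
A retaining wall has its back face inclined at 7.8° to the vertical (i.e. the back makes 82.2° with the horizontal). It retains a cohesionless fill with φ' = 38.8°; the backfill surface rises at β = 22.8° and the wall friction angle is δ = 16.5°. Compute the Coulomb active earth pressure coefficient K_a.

K_a = sin²(α+φ) / [sin²α · sin(α−δ) · (1 + √{sin(φ+δ)sin(φ−β) / (sin(α−δ)sin(α+β))})²].
With α = 82.2°, φ = 38.8°, δ = 16.5°, β = 22.8°: K_a = 0.3615.

0.361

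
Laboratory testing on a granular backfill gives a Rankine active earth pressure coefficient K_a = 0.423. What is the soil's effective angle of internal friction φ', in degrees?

K_a = tan²(45° − φ/2) ⇒ 45° − φ/2 = arctan(√0.423) = 33.04°.
φ = 2(45° − 33.04°) = 23.92°.

23.9°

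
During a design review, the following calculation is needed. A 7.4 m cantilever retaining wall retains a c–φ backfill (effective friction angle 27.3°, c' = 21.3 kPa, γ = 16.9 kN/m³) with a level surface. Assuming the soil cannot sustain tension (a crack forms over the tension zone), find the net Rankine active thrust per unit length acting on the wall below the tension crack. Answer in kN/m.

33.4 kN/m

K_a = 0.3711; √K_a = 0.6092.
Tension-crack depth z_c = 2c/(γ√K_a) = 2×21.3/(16.9×0.6092) = 4.138 m.
σ_a at base = K_a γ H − 2c√K_a = 0.3711×16.9×7.4 − 2×21.3×0.6092 = 20.46 kPa.
P_a = ½ × 20.46 × (H − z_c) = 0.5×20.46×3.262 = 33.38 kN/m.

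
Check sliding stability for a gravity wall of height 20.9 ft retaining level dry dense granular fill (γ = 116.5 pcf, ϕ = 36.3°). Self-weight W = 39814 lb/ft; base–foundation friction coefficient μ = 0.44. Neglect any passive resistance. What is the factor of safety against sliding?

2.69

K_a = tan²(45° − 36.3°/2) = 0.2563.
P_a = ½K_aγH² = 0.5×0.2563×116.5×20.9² = 6521 lb/ft, acting at H/3 = 6.967 ft above the base.
FS_sliding = μW / P_a = 0.44×39814 / 6521 = 2.687.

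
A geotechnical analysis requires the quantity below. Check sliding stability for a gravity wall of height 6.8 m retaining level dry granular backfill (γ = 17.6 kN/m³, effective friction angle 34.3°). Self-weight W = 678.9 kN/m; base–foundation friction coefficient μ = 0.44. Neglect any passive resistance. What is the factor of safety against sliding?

K_a = tan²(45° − 34.3°/2) = 0.2792.
P_a = ½K_aγH² = 0.5×0.2792×17.6×6.8² = 113.6 kN/m, acting at H/3 = 2.267 m above the base.
FS_sliding = μW / P_a = 0.44×678.9 / 113.6 = 2.630.

2.63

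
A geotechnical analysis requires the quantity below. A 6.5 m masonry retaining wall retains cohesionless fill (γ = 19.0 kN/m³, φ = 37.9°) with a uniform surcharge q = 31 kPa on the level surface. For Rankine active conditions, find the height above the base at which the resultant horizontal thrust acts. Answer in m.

2.53 m

K_a = 0.2389.
Triangular part P₁ = ½K_aγH² = 95.90 at H/3 = 2.167 m; rectangular part P₂ = K_a q H = 48.15 at H/2 = 3.250 m.
ȳ = (P₁·2.167 + P₂·3.250)/(P₁+P₂) = 2.529 m.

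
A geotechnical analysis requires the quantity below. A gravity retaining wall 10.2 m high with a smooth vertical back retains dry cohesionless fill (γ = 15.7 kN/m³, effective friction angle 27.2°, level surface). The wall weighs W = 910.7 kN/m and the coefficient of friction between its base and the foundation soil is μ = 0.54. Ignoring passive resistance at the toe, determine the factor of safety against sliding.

K_a = tan²(45° − 27.2°/2) = 0.3726.
P_a = ½K_aγH² = 0.5×0.3726×15.7×10.2² = 304.3 kN/m, acting at H/3 = 3.400 m above the base.
FS_sliding = μW / P_a = 0.54×910.7 / 304.3 = 1.616.

1.62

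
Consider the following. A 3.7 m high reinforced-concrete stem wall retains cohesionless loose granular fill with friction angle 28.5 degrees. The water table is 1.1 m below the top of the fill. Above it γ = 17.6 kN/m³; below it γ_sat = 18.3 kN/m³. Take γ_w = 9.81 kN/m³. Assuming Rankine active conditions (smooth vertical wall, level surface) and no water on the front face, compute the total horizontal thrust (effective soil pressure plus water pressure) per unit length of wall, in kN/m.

64.9 kN/m

K_a = tan²(45° − φ/2) = 0.3540.
γ' = 18.3 − 9.81 = 8.490 kN/m³. Depth below WT = 2.6 m.
σ'_h at WT = K_a γ d_w = 6.852 kPa; at base = 6.852 + K_a γ' × 2.6 = 14.67 kPa.
P₁ (0–1.1 m) = ½×6.852×1.1 = 3.769. P₂ (1.1–3.7 m) = ½(6.852+14.67)×2.6 = 27.97.
P_w = ½ γ_w h₂² = 0.5×9.81×2.6² = 33.16. Total = 3.769+27.97+33.16 = 64.90 kN/m.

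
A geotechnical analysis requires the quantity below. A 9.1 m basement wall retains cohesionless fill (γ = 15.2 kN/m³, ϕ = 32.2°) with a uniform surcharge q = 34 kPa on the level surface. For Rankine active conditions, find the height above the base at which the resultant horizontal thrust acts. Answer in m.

3.53 m

K_a = 0.3047.
Triangular part P₁ = ½K_aγH² = 191.8 at H/3 = 3.033 m; rectangular part P₂ = K_a q H = 94.29 at H/2 = 4.550 m.
ȳ = (P₁·3.033 + P₂·4.550)/(P₁+P₂) = 3.533 m.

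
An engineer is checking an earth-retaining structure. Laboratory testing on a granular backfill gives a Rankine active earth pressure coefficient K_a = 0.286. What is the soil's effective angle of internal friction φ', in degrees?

33.7°

K_a = tan²(45° − φ/2) ⇒ 45° − φ/2 = arctan(√0.286) = 28.14°.
φ = 2(45° − 28.14°) = 33.73°.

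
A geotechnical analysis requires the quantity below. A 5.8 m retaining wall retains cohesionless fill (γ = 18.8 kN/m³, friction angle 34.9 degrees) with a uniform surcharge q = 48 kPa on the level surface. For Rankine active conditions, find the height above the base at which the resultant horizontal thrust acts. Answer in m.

K_a = 0.2721.
Triangular part P₁ = ½K_aγH² = 86.06 at H/3 = 1.933 m; rectangular part P₂ = K_a q H = 75.77 at H/2 = 2.900 m.
ȳ = (P₁·1.933 + P₂·2.900)/(P₁+P₂) = 2.386 m.

2.39 m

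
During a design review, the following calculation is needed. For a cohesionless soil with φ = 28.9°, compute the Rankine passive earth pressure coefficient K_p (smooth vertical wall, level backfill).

K_p = (1 + sin φ)/(1 − sin φ) = tan²(45° + 28.9°/2) = 2.871.

2.87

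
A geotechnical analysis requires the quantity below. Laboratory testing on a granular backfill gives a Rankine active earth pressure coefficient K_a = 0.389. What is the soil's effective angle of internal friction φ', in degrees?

26.1°

K_a = tan²(45° − φ/2) ⇒ 45° − φ/2 = arctan(√0.389) = 31.95°.
φ = 2(45° − 31.95°) = 26.10°.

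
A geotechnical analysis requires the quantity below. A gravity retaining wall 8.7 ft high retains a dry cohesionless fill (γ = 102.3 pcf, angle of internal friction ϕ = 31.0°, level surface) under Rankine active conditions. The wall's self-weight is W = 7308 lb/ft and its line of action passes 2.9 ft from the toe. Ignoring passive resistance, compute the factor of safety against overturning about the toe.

K_a = tan²(45° − 31.0°/2) = 0.3201.
P_a = ½K_aγH² = 0.5×0.3201×102.3×8.7² = 1239 lb/ft, acting at H/3 = 2.900 ft above the base.
Overturning moment M_o = P_a × H/3 = 1239 × 2.900 = 3594.
Resisting moment M_r = W × 2.9 = 7308 × 2.9 = 21190.
FS_overturning = M_r/M_o = 21190/3594 = 5.897.

5.90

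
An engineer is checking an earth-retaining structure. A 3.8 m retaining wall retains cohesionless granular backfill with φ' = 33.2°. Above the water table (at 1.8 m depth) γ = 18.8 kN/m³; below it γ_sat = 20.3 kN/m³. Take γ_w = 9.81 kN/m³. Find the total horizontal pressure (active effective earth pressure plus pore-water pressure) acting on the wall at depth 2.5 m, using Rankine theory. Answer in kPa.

K_a = (1 − sin φ)/(1 + sin φ) = 0.2924.
γ' = 20.3 − 9.81 = 10.49 kN/m³.
Effective vertical stress at 2.5 m: σ'_v = 18.8×1.8 + 10.49×0.700 = 41.18 kPa.
σ'_h = K_a σ'_v = 0.2924 × 41.18 = 12.04 kPa; u = γ_w × 0.700 = 6.867 kPa.
Total σ_h = 12.04 + 6.867 = 18.91 kPa.

18.9 kPa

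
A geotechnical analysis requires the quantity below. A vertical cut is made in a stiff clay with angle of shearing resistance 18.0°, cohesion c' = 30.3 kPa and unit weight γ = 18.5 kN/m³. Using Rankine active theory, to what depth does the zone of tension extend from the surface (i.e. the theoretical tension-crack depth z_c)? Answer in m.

K_a = tan²(45° − 18.0°/2) = 0.5279; √K_a = 0.7265.
The active pressure is zero where K_a γ z = 2c√K_a, so z_c = 2c/(γ√K_a) = 2×30.3/(18.5×0.7265) = 4.509 m.

4.51 m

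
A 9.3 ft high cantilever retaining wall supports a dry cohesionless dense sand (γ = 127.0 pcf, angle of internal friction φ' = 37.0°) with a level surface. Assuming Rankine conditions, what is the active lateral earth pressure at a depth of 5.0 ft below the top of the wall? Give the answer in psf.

158 psf

K_a = (1 − sin φ)/(1 + sin φ) = 0.2486.
σ_h = K_a γ z = 0.2486 × 127.0 × 5.0 = 157.9 psf.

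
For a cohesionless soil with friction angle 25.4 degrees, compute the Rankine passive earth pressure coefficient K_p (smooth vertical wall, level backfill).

K_p = (1 + sin φ)/(1 − sin φ) = tan²(45° + 25.4°/2) = 2.502.

2.50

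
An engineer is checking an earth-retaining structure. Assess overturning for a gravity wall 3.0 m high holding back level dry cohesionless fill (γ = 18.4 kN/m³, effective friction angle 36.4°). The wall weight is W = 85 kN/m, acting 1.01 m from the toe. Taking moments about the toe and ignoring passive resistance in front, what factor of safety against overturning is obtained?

K_a = tan²(45° − 36.4°/2) = 0.2552.
P_a = ½K_aγH² = 0.5×0.2552×18.4×3.0² = 21.13 kN/m, acting at H/3 = 1.000 m above the base.
Overturning moment M_o = P_a × H/3 = 21.13 × 1.000 = 21.13.
Resisting moment M_r = W × 1.01 = 85 × 1.01 = 85.85.
FS_overturning = M_r/M_o = 85.85/21.13 = 4.063.

4.06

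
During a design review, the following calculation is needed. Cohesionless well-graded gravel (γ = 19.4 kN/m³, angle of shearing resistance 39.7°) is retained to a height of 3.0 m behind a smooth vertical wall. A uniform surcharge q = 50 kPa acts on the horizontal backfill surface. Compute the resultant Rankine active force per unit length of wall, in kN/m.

52.3 kN/m

K_a = tan²(45° − φ/2) = 0.2204.
Soil triangle: ½ K_a γ H² = 0.5×0.2204×19.4×3.0² = 19.24 kN/m.
Surcharge rectangle: K_a q H = 0.2204×50×3.0 = 33.06 kN/m.
Total = 19.24 + 33.06 = 52.31 kN/m.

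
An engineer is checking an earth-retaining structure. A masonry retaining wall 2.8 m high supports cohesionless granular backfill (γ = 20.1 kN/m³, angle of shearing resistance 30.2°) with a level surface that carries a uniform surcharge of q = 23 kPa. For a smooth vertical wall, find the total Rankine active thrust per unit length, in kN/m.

K_a = tan²(45° − φ/2) = 0.3307.
Soil triangle: ½ K_a γ H² = 0.5×0.3307×20.1×2.8² = 26.05 kN/m.
Surcharge rectangle: K_a q H = 0.3307×23×2.8 = 21.29 kN/m.
Total = 26.05 + 21.29 = 47.35 kN/m.

47.3 kN/m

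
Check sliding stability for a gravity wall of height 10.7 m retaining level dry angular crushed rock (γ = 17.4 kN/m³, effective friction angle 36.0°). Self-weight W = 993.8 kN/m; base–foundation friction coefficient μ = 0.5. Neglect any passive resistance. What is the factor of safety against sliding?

1.92

K_a = tan²(45° − 36.0°/2) = 0.2596.
P_a = ½K_aγH² = 0.5×0.2596×17.4×10.7² = 258.6 kN/m, acting at H/3 = 3.567 m above the base.
FS_sliding = μW / P_a = 0.5×993.8 / 258.6 = 1.922.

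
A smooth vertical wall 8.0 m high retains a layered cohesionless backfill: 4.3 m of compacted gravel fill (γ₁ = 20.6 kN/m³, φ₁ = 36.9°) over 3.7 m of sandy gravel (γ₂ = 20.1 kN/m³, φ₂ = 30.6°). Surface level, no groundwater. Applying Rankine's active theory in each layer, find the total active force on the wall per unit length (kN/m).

199 kN/m

K_a1 = tan²(45°−36.9°/2) = 0.2497; K_a2 = tan²(45°−30.6°/2) = 0.3253.
Layer 1: σ at base = K_a1 γ₁ h₁ = 22.12 kPa; P₁ = ½×22.12×4.3 = 47.55.
Layer 2: σ_v at top = γ₁h₁ = 88.58; σ_h top = K_a2×88.58 = 28.82; σ_h base = K_a2×(88.58+20.1×3.7) = 53.01.
P₂ = ½(28.82+53.01)×3.7 = 151.4. Total P_a = 47.55+151.4 = 198.9 kN/m.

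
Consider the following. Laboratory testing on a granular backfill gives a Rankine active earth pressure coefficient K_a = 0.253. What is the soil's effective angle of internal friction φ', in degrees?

K_a = tan²(45° − φ/2) ⇒ 45° − φ/2 = arctan(√0.253) = 26.70°.
φ = 2(45° − 26.70°) = 36.60°.

36.6°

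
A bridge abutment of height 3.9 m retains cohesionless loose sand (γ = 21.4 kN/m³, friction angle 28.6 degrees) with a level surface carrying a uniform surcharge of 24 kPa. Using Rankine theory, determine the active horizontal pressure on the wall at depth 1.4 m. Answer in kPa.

19.0 kPa

K_a = (1 − sin φ)/(1 + sin φ) = 0.3525.
σ_v = γz + q = 21.4 × 1.4 + 24 = 53.96 kPa.
σ_h = K_a σ_v = 0.3525 × 53.96 = 19.02 kPa.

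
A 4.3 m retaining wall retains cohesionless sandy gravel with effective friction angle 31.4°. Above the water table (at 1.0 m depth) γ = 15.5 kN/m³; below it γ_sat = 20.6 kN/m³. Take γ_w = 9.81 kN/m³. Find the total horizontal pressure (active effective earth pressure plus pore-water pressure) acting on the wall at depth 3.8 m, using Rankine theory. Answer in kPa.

K_a = (1 − sin φ)/(1 + sin φ) = 0.3149.
γ' = 20.6 − 9.81 = 10.79 kN/m³.
Effective vertical stress at 3.8 m: σ'_v = 15.5×1.0 + 10.79×2.80 = 45.71 kPa.
σ'_h = K_a σ'_v = 0.3149 × 45.71 = 14.40 kPa; u = γ_w × 2.80 = 27.47 kPa.
Total σ_h = 14.40 + 27.47 = 41.86 kPa.

41.9 kPa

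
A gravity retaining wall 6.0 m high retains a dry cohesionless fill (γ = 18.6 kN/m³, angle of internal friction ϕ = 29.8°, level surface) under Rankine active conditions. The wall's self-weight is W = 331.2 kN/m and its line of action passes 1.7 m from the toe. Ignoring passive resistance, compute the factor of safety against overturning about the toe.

2.50

K_a = tan²(45° − 29.8°/2) = 0.3360.
P_a = ½K_aγH² = 0.5×0.3360×18.6×6.0² = 112.5 kN/m, acting at H/3 = 2.000 m above the base.
Overturning moment M_o = P_a × H/3 = 112.5 × 2.000 = 225.0.
Resisting moment M_r = W × 1.7 = 331.2 × 1.7 = 563.0.
FS_overturning = M_r/M_o = 563.0/225.0 = 2.502.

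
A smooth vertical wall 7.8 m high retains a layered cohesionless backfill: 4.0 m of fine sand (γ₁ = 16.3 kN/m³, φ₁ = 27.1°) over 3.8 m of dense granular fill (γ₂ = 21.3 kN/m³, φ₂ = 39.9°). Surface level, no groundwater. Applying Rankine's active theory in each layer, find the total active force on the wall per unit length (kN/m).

K_a1 = tan²(45°−27.1°/2) = 0.3741; K_a2 = tan²(45°−39.9°/2) = 0.2184.
Layer 1: σ at base = K_a1 γ₁ h₁ = 24.39 kPa; P₁ = ½×24.39×4.0 = 48.78.
Layer 2: σ_v at top = γ₁h₁ = 65.20; σ_h top = K_a2×65.20 = 14.24; σ_h base = K_a2×(65.20+21.3×3.8) = 31.92.
P₂ = ½(14.24+31.92)×3.8 = 87.71. Total P_a = 48.78+87.71 = 136.5 kN/m.

136 kN/m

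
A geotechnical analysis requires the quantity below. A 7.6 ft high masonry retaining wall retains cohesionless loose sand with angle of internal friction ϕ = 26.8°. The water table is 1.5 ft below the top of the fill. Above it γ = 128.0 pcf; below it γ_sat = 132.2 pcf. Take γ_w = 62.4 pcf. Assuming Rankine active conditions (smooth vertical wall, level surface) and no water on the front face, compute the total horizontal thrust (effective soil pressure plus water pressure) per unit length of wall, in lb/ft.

K_a = tan²(45° − φ/2) = 0.3785.
γ' = 132.2 − 62.4 = 69.80 pcf. Depth below WT = 6.1 ft.
σ'_h at WT = K_a γ d_w = 72.67 psf; at base = 72.67 + K_a γ' × 6.1 = 233.8 psf.
P₁ (0–1.5 ft) = ½×72.67×1.5 = 54.50. P₂ (1.5–7.6 ft) = ½(72.67+233.8)×6.1 = 934.8.
P_w = ½ γ_w h₂² = 0.5×62.4×6.1² = 1161. Total = 54.50+934.8+1161 = 2150 lb/ft.

2150 lb/ft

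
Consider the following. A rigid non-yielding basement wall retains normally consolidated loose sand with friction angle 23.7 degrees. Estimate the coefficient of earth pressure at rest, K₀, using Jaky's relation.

0.598

K₀ = 1 − sin φ' = 1 − sin 23.7° = 0.5981.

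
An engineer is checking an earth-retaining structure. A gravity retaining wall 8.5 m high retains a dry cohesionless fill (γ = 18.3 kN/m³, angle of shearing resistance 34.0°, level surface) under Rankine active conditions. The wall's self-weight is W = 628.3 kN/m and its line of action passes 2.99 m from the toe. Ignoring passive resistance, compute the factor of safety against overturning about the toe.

K_a = tan²(45° − 34.0°/2) = 0.2827.
P_a = ½K_aγH² = 0.5×0.2827×18.3×8.5² = 186.9 kN/m, acting at H/3 = 2.833 m above the base.
Overturning moment M_o = P_a × H/3 = 186.9 × 2.833 = 529.5.
Resisting moment M_r = W × 2.99 = 628.3 × 2.99 = 1879.
FS_overturning = M_r/M_o = 1879/529.5 = 3.548.

3.55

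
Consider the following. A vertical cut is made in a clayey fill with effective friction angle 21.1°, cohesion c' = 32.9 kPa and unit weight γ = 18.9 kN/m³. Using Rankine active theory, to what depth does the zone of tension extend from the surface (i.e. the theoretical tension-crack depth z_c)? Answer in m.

K_a = tan²(45° − 21.1°/2) = 0.4706; √K_a = 0.6860.
The active pressure is zero where K_a γ z = 2c√K_a, so z_c = 2c/(γ√K_a) = 2×32.9/(18.9×0.6860) = 5.075 m.

5.08 m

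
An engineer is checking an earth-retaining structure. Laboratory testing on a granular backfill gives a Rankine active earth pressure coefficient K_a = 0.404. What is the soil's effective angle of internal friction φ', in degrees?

K_a = tan²(45° − φ/2) ⇒ 45° − φ/2 = arctan(√0.404) = 32.44°.
φ = 2(45° − 32.44°) = 25.12°.

25.1°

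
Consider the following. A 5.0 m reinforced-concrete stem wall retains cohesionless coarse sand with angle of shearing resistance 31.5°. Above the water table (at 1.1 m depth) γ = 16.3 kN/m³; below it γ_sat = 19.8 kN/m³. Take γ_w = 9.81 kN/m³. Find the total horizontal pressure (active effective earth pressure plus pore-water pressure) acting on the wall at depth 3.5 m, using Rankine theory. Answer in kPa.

K_a = (1 − sin φ)/(1 + sin φ) = 0.3136.
γ' = 19.8 − 9.81 = 9.990 kN/m³.
Effective vertical stress at 3.5 m: σ'_v = 16.3×1.1 + 9.990×2.40 = 41.91 kPa.
σ'_h = K_a σ'_v = 0.3136 × 41.91 = 13.14 kPa; u = γ_w × 2.40 = 23.54 kPa.
Total σ_h = 13.14 + 23.54 = 36.69 kPa.

36.7 kPa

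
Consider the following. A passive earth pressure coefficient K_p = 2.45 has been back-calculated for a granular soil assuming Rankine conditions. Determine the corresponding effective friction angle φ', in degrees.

24.9°

K_p = (1+sin φ)/(1−sin φ) ⇒ sin φ = (K_p − 1)/(K_p + 1) = 0.4203.
φ = arcsin(0.4203) = 24.85°.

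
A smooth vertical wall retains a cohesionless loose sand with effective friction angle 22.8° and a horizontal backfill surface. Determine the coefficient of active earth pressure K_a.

K_a = tan²(45° − φ/2) = tan²(33.60°) = 0.4414.

0.441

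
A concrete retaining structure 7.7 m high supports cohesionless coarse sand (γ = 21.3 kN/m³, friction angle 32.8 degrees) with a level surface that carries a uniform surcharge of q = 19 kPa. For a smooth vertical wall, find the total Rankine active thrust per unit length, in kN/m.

K_a = tan²(45° − φ/2) = 0.2973.
Soil triangle: ½ K_a γ H² = 0.5×0.2973×21.3×7.7² = 187.7 kN/m.
Surcharge rectangle: K_a q H = 0.2973×19×7.7 = 43.49 kN/m.
Total = 187.7 + 43.49 = 231.2 kN/m.

231 kN/m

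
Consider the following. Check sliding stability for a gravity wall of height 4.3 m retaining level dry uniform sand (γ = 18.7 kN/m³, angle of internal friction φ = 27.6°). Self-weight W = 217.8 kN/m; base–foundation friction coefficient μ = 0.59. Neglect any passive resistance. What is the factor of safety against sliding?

2.03

K_a = tan²(45° − 27.6°/2) = 0.3668.
P_a = ½K_aγH² = 0.5×0.3668×18.7×4.3² = 63.41 kN/m, acting at H/3 = 1.433 m above the base.
FS_sliding = μW / P_a = 0.59×217.8 / 63.41 = 2.027.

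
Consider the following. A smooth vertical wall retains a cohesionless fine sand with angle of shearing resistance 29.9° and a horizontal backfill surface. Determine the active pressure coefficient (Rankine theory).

K_a = (1 − sin φ)/(1 + sin φ) = (1 − sin 29.9°)/(1 + sin 29.9°) = 0.3347.

0.335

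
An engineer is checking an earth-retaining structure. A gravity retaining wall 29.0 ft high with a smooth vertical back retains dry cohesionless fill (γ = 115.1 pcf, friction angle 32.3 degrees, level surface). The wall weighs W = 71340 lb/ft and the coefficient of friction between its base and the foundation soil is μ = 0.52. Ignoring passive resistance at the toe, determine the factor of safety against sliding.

2.53

K_a = tan²(45° − 32.3°/2) = 0.3035.
P_a = ½K_aγH² = 0.5×0.3035×115.1×29.0² = 14690 lb/ft, acting at H/3 = 9.667 ft above the base.
FS_sliding = μW / P_a = 0.52×71340 / 14690 = 2.526.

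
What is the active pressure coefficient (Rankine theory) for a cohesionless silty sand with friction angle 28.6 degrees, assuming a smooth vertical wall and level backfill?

K_a = (1 − sin φ)/(1 + sin φ) = (1 − sin 28.6°)/(1 + sin 28.6°) = 0.3525.

0.353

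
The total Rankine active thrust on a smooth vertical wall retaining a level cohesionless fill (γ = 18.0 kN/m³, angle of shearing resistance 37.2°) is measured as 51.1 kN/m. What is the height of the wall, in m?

4.80 m

K_a = 0.2464. P_a = ½ K_a γ H² ⇒ H = √(2P_a/(K_a γ)).
H = √(2×51.1/(0.2464×18.0)) = 4.800 m.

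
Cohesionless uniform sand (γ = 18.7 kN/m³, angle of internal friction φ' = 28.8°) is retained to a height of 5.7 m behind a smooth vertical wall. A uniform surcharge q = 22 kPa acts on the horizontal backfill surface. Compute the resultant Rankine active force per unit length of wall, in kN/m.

K_a = tan²(45° − φ/2) = 0.3498.
Soil triangle: ½ K_a γ H² = 0.5×0.3498×18.7×5.7² = 106.2 kN/m.
Surcharge rectangle: K_a q H = 0.3498×22×5.7 = 43.86 kN/m.
Total = 106.2 + 43.86 = 150.1 kN/m.

150 kN/m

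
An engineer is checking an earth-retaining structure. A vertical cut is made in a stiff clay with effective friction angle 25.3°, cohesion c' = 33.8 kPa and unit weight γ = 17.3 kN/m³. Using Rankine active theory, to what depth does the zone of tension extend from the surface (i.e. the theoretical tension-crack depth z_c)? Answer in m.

6.17 m

K_a = tan²(45° − 25.3°/2) = 0.4012; √K_a = 0.6334.
The active pressure is zero where K_a γ z = 2c√K_a, so z_c = 2c/(γ√K_a) = 2×33.8/(17.3×0.6334) = 6.169 m.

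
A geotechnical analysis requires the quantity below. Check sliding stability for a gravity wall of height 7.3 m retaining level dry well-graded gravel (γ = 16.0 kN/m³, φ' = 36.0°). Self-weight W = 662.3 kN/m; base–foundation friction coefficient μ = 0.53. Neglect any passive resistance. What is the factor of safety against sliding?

3.17

K_a = tan²(45° − 36.0°/2) = 0.2596.
P_a = ½K_aγH² = 0.5×0.2596×16.0×7.3² = 110.7 kN/m, acting at H/3 = 2.433 m above the base.
FS_sliding = μW / P_a = 0.53×662.3 / 110.7 = 3.171.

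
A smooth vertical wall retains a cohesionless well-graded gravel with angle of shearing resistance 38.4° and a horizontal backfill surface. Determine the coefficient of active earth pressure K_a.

0.234

K_a = (1 − sin φ)/(1 + sin φ) = (1 − sin 38.4°)/(1 + sin 38.4°) = 0.2337.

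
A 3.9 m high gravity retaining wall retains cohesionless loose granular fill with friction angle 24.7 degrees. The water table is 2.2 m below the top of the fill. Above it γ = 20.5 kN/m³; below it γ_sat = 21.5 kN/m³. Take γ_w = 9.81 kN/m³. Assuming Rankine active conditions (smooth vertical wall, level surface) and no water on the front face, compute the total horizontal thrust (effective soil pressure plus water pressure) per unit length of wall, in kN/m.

73.0 kN/m

K_a = tan²(45° − φ/2) = 0.4106.
γ' = 21.5 − 9.81 = 11.69 kN/m³. Depth below WT = 1.7 m.
σ'_h at WT = K_a γ d_w = 18.52 kPa; at base = 18.52 + K_a γ' × 1.7 = 26.68 kPa.
P₁ (0–2.2 m) = ½×18.52×2.2 = 20.37. P₂ (2.2–3.9 m) = ½(18.52+26.68)×1.7 = 38.41.
P_w = ½ γ_w h₂² = 0.5×9.81×1.7² = 14.18. Total = 20.37+38.41+14.18 = 72.96 kN/m.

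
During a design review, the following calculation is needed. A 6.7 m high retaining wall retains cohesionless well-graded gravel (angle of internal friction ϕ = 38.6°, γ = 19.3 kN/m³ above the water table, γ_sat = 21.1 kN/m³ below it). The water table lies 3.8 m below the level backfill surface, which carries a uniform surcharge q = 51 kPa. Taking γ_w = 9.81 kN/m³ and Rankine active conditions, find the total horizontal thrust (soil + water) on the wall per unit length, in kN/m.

213 kN/m

K_a = tan²(45° − φ/2) = 0.2316.
γ' = 21.1 − 9.81 = 11.29 kN/m³. h₂ = H − d_w = 2.9 m.
σ'_h: at surface K_a·q = 11.81; at WT K_a(q+γd_w) = 28.80; at base K_a(q+γd_w+γ'h₂) = 36.38 kPa.
P₁ = ½(11.81+28.80)×3.8 = 77.16; P₂ = ½(28.80+36.38)×2.9 = 94.51; P_w = ½γ_w h₂² = 41.25.
Total = 77.16+94.51+41.25 = 212.9 kN/m.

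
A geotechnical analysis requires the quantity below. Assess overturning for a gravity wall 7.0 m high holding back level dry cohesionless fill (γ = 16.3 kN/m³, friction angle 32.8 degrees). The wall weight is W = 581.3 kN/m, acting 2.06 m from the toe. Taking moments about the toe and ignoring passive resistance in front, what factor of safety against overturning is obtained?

4.32

K_a = tan²(45° − 32.8°/2) = 0.2973.
P_a = ½K_aγH² = 0.5×0.2973×16.3×7.0² = 118.7 kN/m, acting at H/3 = 2.333 m above the base.
Overturning moment M_o = P_a × H/3 = 118.7 × 2.333 = 277.0.
Resisting moment M_r = W × 2.06 = 581.3 × 2.06 = 1197.
FS_overturning = M_r/M_o = 1197/277.0 = 4.323.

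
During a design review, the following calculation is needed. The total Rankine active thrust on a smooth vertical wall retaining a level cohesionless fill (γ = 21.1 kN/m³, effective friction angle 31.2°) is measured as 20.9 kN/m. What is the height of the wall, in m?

K_a = 0.3175. P_a = ½ K_a γ H² ⇒ H = √(2P_a/(K_a γ)).
H = √(2×20.9/(0.3175×21.1)) = 2.498 m.

2.50 m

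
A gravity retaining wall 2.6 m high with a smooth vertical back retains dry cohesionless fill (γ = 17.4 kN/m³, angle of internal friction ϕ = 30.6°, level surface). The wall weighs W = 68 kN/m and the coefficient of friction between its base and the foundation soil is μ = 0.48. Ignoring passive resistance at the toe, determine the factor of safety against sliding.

1.71

K_a = tan²(45° − 30.6°/2) = 0.3253.
P_a = ½K_aγH² = 0.5×0.3253×17.4×2.6² = 19.13 kN/m, acting at H/3 = 0.8667 m above the base.
FS_sliding = μW / P_a = 0.48×68 / 19.13 = 1.706.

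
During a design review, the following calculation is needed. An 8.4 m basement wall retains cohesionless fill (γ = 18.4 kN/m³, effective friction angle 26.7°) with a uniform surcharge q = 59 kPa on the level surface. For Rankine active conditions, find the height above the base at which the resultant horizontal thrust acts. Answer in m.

K_a = 0.3800.
Triangular part P₁ = ½K_aγH² = 246.7 at H/3 = 2.800 m; rectangular part P₂ = K_a q H = 188.3 at H/2 = 4.200 m.
ȳ = (P₁·2.800 + P₂·4.200)/(P₁+P₂) = 3.406 m.

3.41 m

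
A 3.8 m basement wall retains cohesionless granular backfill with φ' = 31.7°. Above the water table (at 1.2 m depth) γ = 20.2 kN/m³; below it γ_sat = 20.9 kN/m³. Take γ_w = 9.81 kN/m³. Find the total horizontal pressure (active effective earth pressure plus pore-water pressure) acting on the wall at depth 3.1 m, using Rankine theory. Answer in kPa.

32.7 kPa

K_a = (1 − sin φ)/(1 + sin φ) = 0.3111.
γ' = 20.9 − 9.81 = 11.09 kN/m³.
Effective vertical stress at 3.1 m: σ'_v = 20.2×1.2 + 11.09×1.90 = 45.31 kPa.
σ'_h = K_a σ'_v = 0.3111 × 45.31 = 14.09 kPa; u = γ_w × 1.90 = 18.64 kPa.
Total σ_h = 14.09 + 18.64 = 32.73 kPa.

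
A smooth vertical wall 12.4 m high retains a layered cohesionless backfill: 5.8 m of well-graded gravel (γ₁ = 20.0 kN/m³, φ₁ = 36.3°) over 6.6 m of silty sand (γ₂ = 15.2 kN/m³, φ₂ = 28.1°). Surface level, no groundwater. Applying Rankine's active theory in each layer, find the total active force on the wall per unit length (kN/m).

K_a1 = tan²(45°−36.3°/2) = 0.2563; K_a2 = tan²(45°−28.1°/2) = 0.3596.
Layer 1: σ at base = K_a1 γ₁ h₁ = 29.73 kPa; P₁ = ½×29.73×5.8 = 86.21.
Layer 2: σ_v at top = γ₁h₁ = 116.0; σ_h top = K_a2×116.0 = 41.71; σ_h base = K_a2×(116.0+15.2×6.6) = 77.79.
P₂ = ½(41.71+77.79)×6.6 = 394.4. Total P_a = 86.21+394.4 = 480.6 kN/m.

481 kN/m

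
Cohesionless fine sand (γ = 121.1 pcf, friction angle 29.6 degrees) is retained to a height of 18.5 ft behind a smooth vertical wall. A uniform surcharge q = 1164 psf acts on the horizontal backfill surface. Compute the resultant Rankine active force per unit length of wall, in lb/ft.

14300 lb/ft

K_a = tan²(45° − φ/2) = 0.3387.
Soil triangle: ½ K_a γ H² = 0.5×0.3387×121.1×18.5² = 7020 lb/ft.
Surcharge rectangle: K_a q H = 0.3387×1164×18.5 = 7294 lb/ft.
Total = 7020 + 7294 = 14310 lb/ft.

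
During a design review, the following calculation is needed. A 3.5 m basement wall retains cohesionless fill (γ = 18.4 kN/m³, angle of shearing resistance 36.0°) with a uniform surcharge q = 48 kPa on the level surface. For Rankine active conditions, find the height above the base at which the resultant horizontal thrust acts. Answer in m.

K_a = 0.2596.
Triangular part P₁ = ½K_aγH² = 29.26 at H/3 = 1.167 m; rectangular part P₂ = K_a q H = 43.62 at H/2 = 1.750 m.
ȳ = (P₁·1.167 + P₂·1.750)/(P₁+P₂) = 1.516 m.

1.52 m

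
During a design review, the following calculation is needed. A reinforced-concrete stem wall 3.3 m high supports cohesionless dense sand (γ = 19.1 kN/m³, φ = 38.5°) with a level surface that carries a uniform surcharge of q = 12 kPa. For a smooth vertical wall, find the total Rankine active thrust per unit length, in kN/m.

K_a = tan²(45° − φ/2) = 0.2327.
Soil triangle: ½ K_a γ H² = 0.5×0.2327×19.1×3.3² = 24.20 kN/m.
Surcharge rectangle: K_a q H = 0.2327×12×3.3 = 9.213 kN/m.
Total = 24.20 + 9.213 = 33.41 kN/m.

33.4 kN/m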